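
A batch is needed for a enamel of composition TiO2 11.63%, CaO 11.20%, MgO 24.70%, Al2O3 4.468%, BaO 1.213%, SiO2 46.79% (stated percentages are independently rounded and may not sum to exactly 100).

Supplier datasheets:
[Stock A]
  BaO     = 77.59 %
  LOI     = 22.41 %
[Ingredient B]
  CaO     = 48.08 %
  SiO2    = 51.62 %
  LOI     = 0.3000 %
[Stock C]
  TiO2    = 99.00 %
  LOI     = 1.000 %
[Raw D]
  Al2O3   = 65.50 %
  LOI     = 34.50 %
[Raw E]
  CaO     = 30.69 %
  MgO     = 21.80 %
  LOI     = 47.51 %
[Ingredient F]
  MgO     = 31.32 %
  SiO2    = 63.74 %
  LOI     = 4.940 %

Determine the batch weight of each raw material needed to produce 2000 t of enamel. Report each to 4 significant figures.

Values along the way are shown with 4-significant-digit rounding as written. The whole derivation holds full float precision all the way through — each reported number takes just one rounding; derived quantities, which include six oxide percentages, totals, ignition loss, net glass mass, yield, are carried in full float precision, as written in problem or answer, from the batch weights for 2000 t of glass.
Oxide mass targets, per 2000 t enamel:
  TiO2: 11.63% × 2000 = 232.6 t
  CaO: 11.20% × 2000 = 224.0 t
  MgO: 24.70% × 2000 = 494.0 t
  Al2O3: 4.468% × 2000 = 89.36 t
  BaO: 1.213% × 2000 = 24.26 t
  SiO2: 46.79% × 2000 = 935.8 t
Checking each oxide sum applying the batch weights above, against the basis in use (sum by sum, the targets are met up to rounding of the answer):
  TiO2: 234.9·0.9900 = 232.6 t (target 232.6 t)
  CaO: 209.9·0.4808 + 401.0·0.3069 = 224.0 t (target 224.0 t)
  MgO: 401.0·0.2180 + 1298·0.3132 = 494.0 t (target 494.0 t)
  Al2O3: 136.4·0.6550 = 89.34 t (target 89.36 t)
  BaO: 31.27·0.7759 = 24.26 t (target 24.26 t)
  SiO2: 209.9·0.5162 + 1298·0.6374 = 935.7 t (target 935.8 t)
Glass-mass bookkeeping: batch total minus LOI = 2000 t (targets for the oxides total 2000 t; the stated basis being 2000 t — deltas are rounding alone).
Batch grand total — Σ batch = 2311 t; LOI loss = Σ batch·LOI = 311.7 t; yield = glass ÷ total batch = 86.52%.

Batch per 2000 t enamel:
  Stock A: 31.27 t
  Ingredient B: 209.9 t
  Stock C: 234.9 t
  Raw D: 136.4 t
  Raw E: 401.0 t
  Ingredient F: 1298 t
Total batch = 2311 t; LOI loss = 311.7 t; yield = 86.52%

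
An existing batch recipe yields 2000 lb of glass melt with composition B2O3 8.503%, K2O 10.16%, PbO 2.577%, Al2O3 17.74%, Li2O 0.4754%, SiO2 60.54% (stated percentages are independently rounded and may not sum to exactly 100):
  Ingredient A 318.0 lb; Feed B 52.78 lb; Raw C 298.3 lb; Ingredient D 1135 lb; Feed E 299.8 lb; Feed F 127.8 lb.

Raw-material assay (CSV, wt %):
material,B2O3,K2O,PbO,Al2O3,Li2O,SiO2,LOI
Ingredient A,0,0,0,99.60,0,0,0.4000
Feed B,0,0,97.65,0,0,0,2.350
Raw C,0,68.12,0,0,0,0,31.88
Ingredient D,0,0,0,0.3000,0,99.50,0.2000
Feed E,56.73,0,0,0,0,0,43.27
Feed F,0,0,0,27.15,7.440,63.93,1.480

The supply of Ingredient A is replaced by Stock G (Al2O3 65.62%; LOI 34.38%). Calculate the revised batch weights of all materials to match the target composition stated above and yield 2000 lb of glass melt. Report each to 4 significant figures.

Mid-chain values are printed with 4-significant-digit rounding in the working — every computation runs at full float precision end to end; exactly one rounding is applied to every reported value. Derived quantities are re-derived starting from the weights for 2000 lb of glass in full float precision (the totals, ignition loss, the six compositions, yield, net glass mass) as written in the problem or the answer.
The oxide mass targets at 2000 lb glass melt:
  B2O3: 8.503% × 2000 = 170.1 lb
  K2O: 10.16% × 2000 = 203.2 lb
  PbO: 2.577% × 2000 = 51.54 lb
  Al2O3: 17.74% × 2000 = 354.8 lb
  Li2O: 0.4754% × 2000 = 9.508 lb
  SiO2: 60.54% × 2000 = 1211 lb
Mass-balance tally per oxide from the weights as reported, relative to the basis at hand (each sum matches its target mass modulo rounding of the values):
  B2O3: 299.8·0.5673 = 170.1 lb (target 170.1 lb)
  K2O: 298.3·0.6812 = 203.2 lb (target 203.2 lb)
  PbO: 52.78·0.9765 = 51.54 lb (target 51.54 lb)
  Al2O3: 482.6·0.6562 + 1135·0.003000 + 127.8·0.2715 = 354.8 lb (target 354.8 lb)
  Li2O: 127.8·0.07440 = 9.508 lb (target 9.508 lb)
  SiO2: 1135·0.9950 + 127.8·0.6393 = 1211 lb (target 1211 lb)
Mass balance on the glass: Σ batch − LOI loss = 2000 lb (targets for the oxides total 2000 lb; with the basis standing at 2000 lb — rounding explains the deltas).
Whole-batch sum: Σ batch = 2396 lb; Σ batch·LOI gives LOI loss = 396.1 lb; yield: glass divided by total = 83.47%.

Revised batch per 2000 lb glass melt:
  Stock G: 482.6 lb
  Feed B: 52.78 lb
  Raw C: 298.3 lb
  Ingredient D: 1135 lb
  Feed E: 299.8 lb
  Feed F: 127.8 lb
Total batch = 2396 lb; LOI loss = 396.1 lb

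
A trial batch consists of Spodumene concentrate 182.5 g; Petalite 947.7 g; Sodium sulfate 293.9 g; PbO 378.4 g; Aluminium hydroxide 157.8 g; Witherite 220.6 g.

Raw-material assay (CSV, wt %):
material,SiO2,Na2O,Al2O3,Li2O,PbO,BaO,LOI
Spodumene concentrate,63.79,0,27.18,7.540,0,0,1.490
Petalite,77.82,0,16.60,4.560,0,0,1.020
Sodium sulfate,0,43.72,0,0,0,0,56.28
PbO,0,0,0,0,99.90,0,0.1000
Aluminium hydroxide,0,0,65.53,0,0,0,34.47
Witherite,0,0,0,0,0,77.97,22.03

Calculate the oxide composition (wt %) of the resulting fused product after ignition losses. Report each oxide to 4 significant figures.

Glass mass = 1900 g (batch 2181 − LOI 281.2).
Composition: SiO2 44.95%, Na2O 6.764%, Al2O3 16.34%, Li2O 2.999%, PbO 19.90%, BaO 9.054%

Each numeric step maintains full precision in all steps; in-progress results are displayed (rounded to 4 significant figures) as written; each reported figure is rounded once only — all derived quantities (net glass mass, LOI, the totals, the yield, the six compositions) are computed at full precision from the batch weights on 1900 g of glass, as they appear in question or answer.
What the batch supplies per oxide:
  SiO2: 182.5·0.6379 + 947.7·0.7782 = 853.9 g
  Na2O: 293.9·0.4372 = 128.5 g
  Al2O3: 182.5·0.2718 + 947.7·0.1660 + 157.8·0.6553 = 310.3 g
  Li2O: 182.5·0.07540 + 947.7·0.04560 = 56.98 g
  PbO: 378.4·0.9990 = 378.0 g
  BaO: 220.6·0.7797 = 172.0 g
LOI: 182.5·0.01490 + 947.7·0.01020 + 293.9·0.5628 + 378.4·0.001000 + 157.8·0.3447 + 220.6·0.2203 = 281.2 g
The glass mass, total less LOI, = 2181 − 281.2 = 1900 g (the oxide masses sum to this)
each oxide over glass, ×100, is wt %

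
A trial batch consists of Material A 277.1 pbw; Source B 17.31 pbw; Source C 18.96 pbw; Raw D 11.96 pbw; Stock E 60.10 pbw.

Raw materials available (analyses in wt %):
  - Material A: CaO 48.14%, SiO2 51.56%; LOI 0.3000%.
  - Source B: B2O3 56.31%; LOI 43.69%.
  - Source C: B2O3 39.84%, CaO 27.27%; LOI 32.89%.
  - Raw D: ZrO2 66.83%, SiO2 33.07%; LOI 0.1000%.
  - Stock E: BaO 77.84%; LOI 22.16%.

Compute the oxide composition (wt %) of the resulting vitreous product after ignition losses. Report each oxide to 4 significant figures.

Glass mass = 357.5 pbw (batch 385.4 − LOI 27.96).
Composition: B2O3 4.840%, CaO 38.76%, ZrO2 2.236%, SiO2 41.07%, BaO 13.09%

Intermediates are displayed (rounded to four significant digits) between the steps — the whole derivation runs at full precision end to end — every reported number is rounded a single time. The derived quantities (yield, LOI, totals, five oxide percentages, glass mass) are computed using the weight values per 357.5 pbw of glass at full float precision as set out in the problem or the answer.
Mass of each oxide from the mix:
  B2O3: 17.31·0.5631 + 18.96·0.3984 = 17.30 pbw
  CaO: 277.1·0.4814 + 18.96·0.2727 = 138.6 pbw
  ZrO2: 11.96·0.6683 = 7.993 pbw
  SiO2: 277.1·0.5156 + 11.96·0.3307 = 146.8 pbw
  BaO: 60.10·0.7784 = 46.78 pbw
LOI: 277.1·0.003000 + 17.31·0.4369 + 18.96·0.3289 + 11.96·0.001000 + 60.10·0.2216 = 27.96 pbw
Resulting glass, batch − LOI: 385.4 − 27.96 = 357.5 pbw (matching Σ of the oxides)
oxide / glass × 100 gives the wt %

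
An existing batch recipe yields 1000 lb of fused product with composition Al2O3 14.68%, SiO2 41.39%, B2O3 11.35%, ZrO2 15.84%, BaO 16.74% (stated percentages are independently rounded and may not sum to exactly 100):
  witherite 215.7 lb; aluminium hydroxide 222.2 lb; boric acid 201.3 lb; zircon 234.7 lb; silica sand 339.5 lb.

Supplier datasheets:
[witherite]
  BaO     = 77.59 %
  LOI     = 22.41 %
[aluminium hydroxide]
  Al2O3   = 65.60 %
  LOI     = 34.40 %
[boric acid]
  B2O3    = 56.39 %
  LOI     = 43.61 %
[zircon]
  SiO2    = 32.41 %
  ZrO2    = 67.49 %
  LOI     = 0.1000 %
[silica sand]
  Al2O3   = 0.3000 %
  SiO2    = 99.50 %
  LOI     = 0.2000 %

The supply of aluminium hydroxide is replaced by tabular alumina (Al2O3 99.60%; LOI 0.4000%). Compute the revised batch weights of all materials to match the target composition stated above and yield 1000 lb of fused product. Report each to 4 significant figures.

Revised batch per 1000 lb fused product:
  witherite: 215.7 lb
  tabular alumina: 146.4 lb
  boric acid: 201.3 lb
  zircon: 234.7 lb
  silica sand: 339.5 lb
Total batch = 1138 lb; LOI loss = 137.6 lb

Exact precision is held from first step to last — values along the way are displayed (rounded to 4 significant figures) alongside each step. Exactly one rounding goes into each reported figure — derived quantities (net glass mass, the yield, ignition loss, the five compositions, the totals) are recomputed using the weight values for 1000 lb of glass in full float precision, as quoted within the question or the answer.
Oxide mass targets, per 1000 lb fused product:
  Al2O3: 14.68% × 1000 = 146.8 lb
  SiO2: 41.39% × 1000 = 413.9 lb
  B2O3: 11.35% × 1000 = 113.5 lb
  ZrO2: 15.84% × 1000 = 158.4 lb
  BaO: 16.74% × 1000 = 167.4 lb
Checking each oxide sum applying the batch weights above, against the basis in use (every target is met by its sum exact up to rounding of places):
  Al2O3: 146.4·0.9960 + 339.5·0.003000 = 146.8 lb (target 146.8 lb)
  SiO2: 234.7·0.3241 + 339.5·0.9950 = 413.9 lb (target 413.9 lb)
  B2O3: 201.3·0.5639 = 113.5 lb (target 113.5 lb)
  ZrO2: 234.7·0.6749 = 158.4 lb (target 158.4 lb)
  BaO: 215.7·0.7759 = 167.4 lb (target 167.4 lb)
Consistency of the glass mass: total batch − LOI = 1000 lb (summing oxide targets gives 1000 lb; stated basis 1000 lb — deltas are rounding alone).
Summing the batch: Σ batch = 1138 lb; ignition loss, Σ(batch × LOI) = 137.6 lb; glass ÷ batch gives a yield of 87.90%.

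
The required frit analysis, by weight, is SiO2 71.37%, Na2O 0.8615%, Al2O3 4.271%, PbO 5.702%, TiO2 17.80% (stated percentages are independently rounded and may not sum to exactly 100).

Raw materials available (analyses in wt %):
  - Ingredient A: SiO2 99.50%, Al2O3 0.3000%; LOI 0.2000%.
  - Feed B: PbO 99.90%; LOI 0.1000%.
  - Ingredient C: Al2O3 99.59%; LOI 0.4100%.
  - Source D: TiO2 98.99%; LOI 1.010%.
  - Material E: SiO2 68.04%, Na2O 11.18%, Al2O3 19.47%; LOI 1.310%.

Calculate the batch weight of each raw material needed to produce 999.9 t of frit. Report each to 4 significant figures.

All internal work keeps exact precision all the way through; mid-chain values are displayed, rounded to four significant digits, on the page — each reported number undergoes a single rounding; the derived quantities, which include net glass mass, ignition loss, the yield, the totals, the five compositions, are rebuilt in full float precision, exactly as printed in problem or answer, from the batch weights per 999.9 t of glass.
The oxide mass targets at 999.9 t frit:
  SiO2: 71.37% × 999.9 = 713.6 t
  Na2O: 0.8615% × 999.9 = 8.614 t
  Al2O3: 4.271% × 999.9 = 42.71 t
  PbO: 5.702% × 999.9 = 57.01 t
  TiO2: 17.80% × 999.9 = 178.0 t
Checking each oxide sum applying the batch weights above, versus the basis set out (every target is met by its sum inside rounding margins):
  SiO2: 664.5·0.9950 + 77.05·0.6804 = 713.6 t (target 713.6 t)
  Na2O: 77.05·0.1118 = 8.614 t (target 8.614 t)
  Al2O3: 664.5·0.003000 + 25.82·0.9959 + 77.05·0.1947 = 42.71 t (target 42.71 t)
  PbO: 57.07·0.9990 = 57.01 t (target 57.01 t)
  TiO2: 179.8·0.9899 = 178.0 t (target 178.0 t)
Mass balance on the glass: whole batch net of LOI = 999.9 t (per-oxide target masses sum to 999.9 t; stated basis 999.9 t — any gap is answer rounding).
Summing the batch: Σ batch = 1004 t; the LOI term Σ batch·LOI equals 4.317 t; yield = glass ÷ total batch = 99.57%.

Batch per 999.9 t frit:
  Ingredient A: 664.5 t
  Feed B: 57.07 t
  Ingredient C: 25.82 t
  Source D: 179.8 t
  Material E: 77.05 t
Total batch = 1004 t; LOI loss = 4.317 t; yield = 99.57%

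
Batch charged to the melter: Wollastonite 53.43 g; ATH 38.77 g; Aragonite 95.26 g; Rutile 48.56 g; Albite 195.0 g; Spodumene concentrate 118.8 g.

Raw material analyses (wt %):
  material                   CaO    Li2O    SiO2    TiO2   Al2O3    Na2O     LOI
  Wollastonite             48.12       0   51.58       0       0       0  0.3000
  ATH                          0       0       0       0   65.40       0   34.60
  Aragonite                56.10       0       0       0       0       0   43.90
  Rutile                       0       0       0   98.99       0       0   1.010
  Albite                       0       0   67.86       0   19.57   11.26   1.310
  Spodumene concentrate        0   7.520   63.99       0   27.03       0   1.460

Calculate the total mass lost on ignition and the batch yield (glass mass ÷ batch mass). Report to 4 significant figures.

LOI loss = 60.17 g; glass = 489.6 g; yield = 89.06%

The intermediate values are displayed rounded off to 4 significant digits on the page. The whole derivation holds exact precision in every operation. Every reported value is rounded exactly once. The derived quantities are carried at full float precision (six oxide percentages, yield, totals, net glass mass, ignition loss) using the weight values at 489.6 g of glass, precisely as stated by the problem or answer text.
Ignition loss by material:
  Wollastonite: 53.43 × 0.003000 = 0.1603 g
  ATH: 38.77 × 0.3460 = 13.41 g
  Aragonite: 95.26 × 0.4390 = 41.82 g
  Rutile: 48.56 × 0.01010 = 0.4905 g
  Albite: 195.0 × 0.01310 = 2.554 g
  Spodumene concentrate: 118.8 × 0.01460 = 1.734 g
Total LOI = 60.17 g
Glass = batch − LOI = 549.8 − 60.17 = 489.6 g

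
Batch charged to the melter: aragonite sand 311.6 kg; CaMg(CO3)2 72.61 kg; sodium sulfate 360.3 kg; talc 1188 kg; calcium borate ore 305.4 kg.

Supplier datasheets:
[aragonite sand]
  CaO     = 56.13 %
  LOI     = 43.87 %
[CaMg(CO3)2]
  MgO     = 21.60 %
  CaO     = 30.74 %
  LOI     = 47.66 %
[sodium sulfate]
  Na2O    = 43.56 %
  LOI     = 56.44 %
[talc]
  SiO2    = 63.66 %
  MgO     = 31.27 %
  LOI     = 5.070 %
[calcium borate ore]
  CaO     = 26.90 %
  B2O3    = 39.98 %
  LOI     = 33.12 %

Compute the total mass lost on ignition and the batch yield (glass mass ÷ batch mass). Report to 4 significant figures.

LOI loss = 536.0 kg; glass = 1702 kg; yield = 76.05%

Each numeric step keeps full precision from start to finish; values along the way are shown, rounded to four significant figures, within the worked lines. Each reported figure takes a single rounding — the derived quantities, including ignition loss, net glass mass, the yield, the five compositions, totals, are carried from the batch weights for 1702 kg of glass at full precision, exactly as shown in problem or answer.
Material-by-material LOI:
  aragonite sand: 311.6 × 0.4387 = 136.7 kg
  CaMg(CO3)2: 72.61 × 0.4766 = 34.61 kg
  sodium sulfate: 360.3 × 0.5644 = 203.4 kg
  talc: 1188 × 0.05070 = 60.23 kg
  calcium borate ore: 305.4 × 0.3312 = 101.1 kg
Total LOI = 536.0 kg
Glass = batch − LOI = 2238 − 536.0 = 1702 kg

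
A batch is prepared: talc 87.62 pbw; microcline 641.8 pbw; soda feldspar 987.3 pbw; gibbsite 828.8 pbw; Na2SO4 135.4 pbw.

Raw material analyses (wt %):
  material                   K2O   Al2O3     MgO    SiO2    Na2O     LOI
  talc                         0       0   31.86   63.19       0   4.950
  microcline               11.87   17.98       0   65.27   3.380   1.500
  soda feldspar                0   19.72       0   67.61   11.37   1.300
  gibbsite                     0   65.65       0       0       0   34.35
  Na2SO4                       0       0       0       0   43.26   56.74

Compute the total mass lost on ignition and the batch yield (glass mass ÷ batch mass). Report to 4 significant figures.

Working values appear with 4-significant-digit rounding between the steps — the working math keeps exact precision end to end. Every reported result receives exactly one rounding — all derived quantities (glass mass, the yield, the five compositions, ignition loss, totals) are computed starting from the weights per 2293 pbw of glass at exact precision, exactly as shown in problem or answer.
LOI of each material in turn:
  talc: 87.62 × 0.04950 = 4.337 pbw
  microcline: 641.8 × 0.01500 = 9.627 pbw
  soda feldspar: 987.3 × 0.01300 = 12.83 pbw
  gibbsite: 828.8 × 0.3435 = 284.7 pbw
  Na2SO4: 135.4 × 0.5674 = 76.83 pbw
Total LOI = 388.3 pbw
Glass = batch − LOI = 2681 − 388.3 = 2293 pbw

LOI loss = 388.3 pbw; glass = 2293 pbw; yield = 85.52%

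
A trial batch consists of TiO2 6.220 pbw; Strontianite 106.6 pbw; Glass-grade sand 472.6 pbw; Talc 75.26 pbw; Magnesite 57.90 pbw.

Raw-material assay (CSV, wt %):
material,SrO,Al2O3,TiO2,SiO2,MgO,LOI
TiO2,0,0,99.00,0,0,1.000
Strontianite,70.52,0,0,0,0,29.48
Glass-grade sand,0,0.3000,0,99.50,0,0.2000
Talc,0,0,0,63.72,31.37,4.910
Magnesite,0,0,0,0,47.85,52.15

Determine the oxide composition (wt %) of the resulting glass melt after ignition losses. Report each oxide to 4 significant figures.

Glass mass = 652.3 pbw (batch 718.6 − LOI 66.32).
Composition: SrO 11.53%, Al2O3 0.2174%, TiO2 0.9441%, SiO2 79.45%, MgO 7.867%

All arithmetic keeps full float precision end to end — rounding to four significant digits extends to each in-between result as shown. Each reported result includes exactly one rounding; derived quantities, which include LOI, totals, net glass mass, the five compositions, the yield, are recomputed in full precision, as they appear in the problem or answer text, from the weighed amounts per 652.3 pbw of glass.
Delivered oxide masses:
  SrO: 106.6·0.7052 = 75.17 pbw
  Al2O3: 472.6·0.003000 = 1.418 pbw
  TiO2: 6.220·0.9900 = 6.158 pbw
  SiO2: 472.6·0.9950 + 75.26·0.6372 = 518.2 pbw
  MgO: 75.26·0.3137 + 57.90·0.4785 = 51.31 pbw
LOI: 6.220·0.01000 + 106.6·0.2948 + 472.6·0.002000 + 75.26·0.04910 + 57.90·0.5215 = 66.32 pbw
The glass mass, total less LOI, = 718.6 − 66.32 = 652.3 pbw (consistent with Σ oxide mass)
each oxide over glass, ×100, is wt %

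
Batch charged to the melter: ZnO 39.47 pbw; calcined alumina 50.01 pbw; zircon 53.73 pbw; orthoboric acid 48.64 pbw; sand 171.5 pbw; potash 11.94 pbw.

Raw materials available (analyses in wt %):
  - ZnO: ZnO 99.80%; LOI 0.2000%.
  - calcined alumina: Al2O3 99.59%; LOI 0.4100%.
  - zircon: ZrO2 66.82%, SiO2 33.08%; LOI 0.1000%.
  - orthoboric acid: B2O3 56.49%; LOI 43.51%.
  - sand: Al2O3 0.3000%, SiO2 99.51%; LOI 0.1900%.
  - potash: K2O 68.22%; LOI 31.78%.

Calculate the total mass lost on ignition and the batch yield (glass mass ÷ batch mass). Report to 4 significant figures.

LOI loss = 25.62 pbw; glass = 349.7 pbw; yield = 93.17%

Rounding to four significant digits governs each working value as printed; the whole derivation carries exact precision from first step to last — exactly one rounding is applied to every reported value. All derived quantities, including ignition loss, the totals, the yield, glass mass, six oxide percentages, are recomputed starting from the weights at 349.7 pbw of glass at exact precision as they appear in the problem or the answer.
LOI of each material in turn:
  ZnO: 39.47 × 0.002000 = 0.07894 pbw
  calcined alumina: 50.01 × 0.004100 = 0.2050 pbw
  zircon: 53.73 × 0.001000 = 0.05373 pbw
  orthoboric acid: 48.64 × 0.4351 = 21.16 pbw
  sand: 171.5 × 0.001900 = 0.3258 pbw
  potash: 11.94 × 0.3178 = 3.795 pbw
Total LOI = 25.62 pbw
Glass = batch − LOI = 375.3 − 25.62 = 349.7 pbw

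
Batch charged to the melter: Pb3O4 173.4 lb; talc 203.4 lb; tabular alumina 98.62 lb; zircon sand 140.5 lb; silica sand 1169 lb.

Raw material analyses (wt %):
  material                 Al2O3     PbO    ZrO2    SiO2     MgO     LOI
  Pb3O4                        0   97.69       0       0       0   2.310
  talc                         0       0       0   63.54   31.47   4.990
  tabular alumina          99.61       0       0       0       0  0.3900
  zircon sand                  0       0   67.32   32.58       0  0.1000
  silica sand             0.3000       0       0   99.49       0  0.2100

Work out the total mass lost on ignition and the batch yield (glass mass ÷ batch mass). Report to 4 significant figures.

All internal work maintains full precision from first step to last — in-progress results appear rounded to four significant digits alongside each step; a single rounding yields each reported value; the derived quantities (glass mass, LOI, totals, the five compositions, yield) are re-derived at full float precision from the weighed amounts at 1768 lb of glass, as set out in the question or the answer.
Each material's LOI contribution:
  Pb3O4: 173.4 × 0.02310 = 4.006 lb
  talc: 203.4 × 0.04990 = 10.15 lb
  tabular alumina: 98.62 × 0.003900 = 0.3846 lb
  zircon sand: 140.5 × 0.001000 = 0.1405 lb
  silica sand: 1169 × 0.002100 = 2.455 lb
Total LOI = 17.14 lb
Glass = batch − LOI = 1785 − 17.14 = 1768 lb

LOI loss = 17.14 lb; glass = 1768 lb; yield = 99.04%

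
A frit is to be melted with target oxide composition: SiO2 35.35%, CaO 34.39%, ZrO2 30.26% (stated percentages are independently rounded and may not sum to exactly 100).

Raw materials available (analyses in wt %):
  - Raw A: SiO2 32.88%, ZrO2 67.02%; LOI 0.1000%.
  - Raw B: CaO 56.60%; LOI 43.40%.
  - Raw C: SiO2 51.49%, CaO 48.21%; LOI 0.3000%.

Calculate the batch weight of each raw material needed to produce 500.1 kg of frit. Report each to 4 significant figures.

Batch per 500.1 kg frit:
  Raw A: 225.8 kg
  Raw B: 134.2 kg
  Raw C: 199.2 kg
Total batch = 559.2 kg; LOI loss = 59.07 kg; yield = 89.44%

The whole derivation runs at exact precision from first step to last. In-progress results appear (rounded to 4 significant digits) when written out. Exactly one rounding goes into every reported number; the derived quantities are re-derived using the weight values for 500.1 kg of glass in full precision (ignition loss, the totals, net glass mass, the yield, the three compositions) as written in the problem or answer text.
Oxide mass targets, per 500.1 kg frit:
  SiO2: 35.35% × 500.1 = 176.8 kg
  CaO: 34.39% × 500.1 = 172.0 kg
  ZrO2: 30.26% × 500.1 = 151.3 kg
Balance tally, oxide-wise, from the weights as reported, against the basis in use (each sum matches its target mass up to rounding of the answer):
  SiO2: 225.8·0.3288 + 199.2·0.5149 = 176.8 kg (target 176.8 kg)
  CaO: 134.2·0.5660 + 199.2·0.4821 = 172.0 kg (target 172.0 kg)
  ZrO2: 225.8·0.6702 = 151.3 kg (target 151.3 kg)
Consistency of the glass mass: whole batch net of LOI = 500.1 kg (per-oxide target masses sum to 500.1 kg; stated basis 500.1 kg — deltas are rounding alone).
Batch grand total — Σ batch = 559.2 kg; LOI removed, Σ of batch·LOI: 59.07 kg; glass ÷ batch gives a yield of 89.44%.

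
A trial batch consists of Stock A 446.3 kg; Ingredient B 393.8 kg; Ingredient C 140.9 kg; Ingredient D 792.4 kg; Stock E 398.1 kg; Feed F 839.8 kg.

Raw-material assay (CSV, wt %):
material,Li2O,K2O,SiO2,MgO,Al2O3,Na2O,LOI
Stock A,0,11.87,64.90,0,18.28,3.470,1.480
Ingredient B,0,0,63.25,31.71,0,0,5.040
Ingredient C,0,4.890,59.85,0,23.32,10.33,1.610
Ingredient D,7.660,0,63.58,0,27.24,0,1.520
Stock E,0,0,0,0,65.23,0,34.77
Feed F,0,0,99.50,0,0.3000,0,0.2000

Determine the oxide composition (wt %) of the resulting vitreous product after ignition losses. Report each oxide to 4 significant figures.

Glass mass = 2830 kg (batch 3011 − LOI 180.9).
Composition: Li2O 2.144%, K2O 2.115%, SiO2 69.33%, MgO 4.412%, Al2O3 20.93%, Na2O 1.061%

Values along the way are shown, with 4-significant-digit rounding, in the working — every computation carries exact precision through the solve — a single rounding completes every reported result. All derived quantities, including the six compositions, net glass mass, ignition loss, the yield, the totals, are computed starting from the weights per 2830 kg of glass at full precision as quoted within the problem or the answer.
What the batch supplies per oxide:
  Li2O: 792.4·0.07660 = 60.70 kg
  K2O: 446.3·0.1187 + 140.9·0.04890 = 59.87 kg
  SiO2: 446.3·0.6490 + 393.8·0.6325 + 140.9·0.5985 + 792.4·0.6358 + 839.8·0.9950 = 1962 kg
  MgO: 393.8·0.3171 = 124.9 kg
  Al2O3: 446.3·0.1828 + 140.9·0.2332 + 792.4·0.2724 + 398.1·0.6523 + 839.8·0.003000 = 592.5 kg
  Na2O: 446.3·0.03470 + 140.9·0.1033 = 30.04 kg
LOI: 446.3·0.01480 + 393.8·0.05040 + 140.9·0.01610 + 792.4·0.01520 + 398.1·0.3477 + 839.8·0.002000 = 180.9 kg
The glass mass, total less LOI, = 3011 − 180.9 = 2830 kg (= the summed oxide contributions)
percent share: oxide ÷ glass, ×100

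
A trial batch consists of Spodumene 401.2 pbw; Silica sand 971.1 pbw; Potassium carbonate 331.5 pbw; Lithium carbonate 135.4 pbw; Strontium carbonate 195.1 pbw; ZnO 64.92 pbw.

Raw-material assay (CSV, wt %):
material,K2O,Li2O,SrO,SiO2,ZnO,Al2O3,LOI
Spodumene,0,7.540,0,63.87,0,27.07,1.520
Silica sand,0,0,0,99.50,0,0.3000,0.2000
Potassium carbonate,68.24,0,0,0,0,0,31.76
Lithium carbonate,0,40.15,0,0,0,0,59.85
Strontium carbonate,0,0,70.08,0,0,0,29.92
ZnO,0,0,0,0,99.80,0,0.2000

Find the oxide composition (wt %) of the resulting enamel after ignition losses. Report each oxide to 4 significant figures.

Glass mass = 1846 pbw (batch 2099 − LOI 252.9).
Composition: K2O 12.25%, Li2O 4.583%, SrO 7.405%, SiO2 66.21%, ZnO 3.509%, Al2O3 6.040%

Each numeric step keeps full precision at all times. Values along the way are displayed rounded to 4 significant digits within the worked lines — exactly one rounding lands on every reported figure; derived quantities are carried at exact precision (the totals, ignition loss, six oxide percentages, net glass mass, the yield) using the weight values per 1846 pbw of glass, as quoted within the question or the answer.
Mass of each oxide from the mix:
  K2O: 331.5·0.6824 = 226.2 pbw
  Li2O: 401.2·0.07540 + 135.4·0.4015 = 84.61 pbw
  SrO: 195.1·0.7008 = 136.7 pbw
  SiO2: 401.2·0.6387 + 971.1·0.9950 = 1222 pbw
  ZnO: 64.92·0.9980 = 64.79 pbw
  Al2O3: 401.2·0.2707 + 971.1·0.003000 = 111.5 pbw
LOI: 401.2·0.01520 + 971.1·0.002000 + 331.5·0.3176 + 135.4·0.5985 + 195.1·0.2992 + 64.92·0.002000 = 252.9 pbw
Net of LOI, the glass mass = 2099 − 252.9 = 1846 pbw (= Σ oxide masses)
wt %: oxide over glass, times 100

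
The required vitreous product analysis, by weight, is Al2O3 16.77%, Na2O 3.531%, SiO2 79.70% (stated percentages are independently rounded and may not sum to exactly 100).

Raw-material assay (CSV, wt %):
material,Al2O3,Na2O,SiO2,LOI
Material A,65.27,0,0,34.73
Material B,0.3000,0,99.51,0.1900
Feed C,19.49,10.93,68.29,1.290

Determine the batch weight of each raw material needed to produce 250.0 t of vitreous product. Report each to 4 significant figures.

Batch per 250.0 t vitreous product:
  Material A: 39.45 t
  Material B: 144.8 t
  Feed C: 80.76 t
Total batch = 265.0 t; LOI loss = 15.02 t; yield = 94.33%

The intermediate values are printed with 4-significant-figure rounding in the printout. All arithmetic keeps full precision from first step to last. A single rounding yields every reported figure — derived quantities, which include the three compositions, the yield, net glass mass, the totals, ignition loss, are computed in exact precision, as given in the problem or the answer, from the batch weights per 250.0 t of glass.
Target oxide masses per 250.0 t vitreous product:
  Al2O3: 16.77% × 250.0 = 41.92 t
  Na2O: 3.531% × 250.0 = 8.828 t
  SiO2: 79.70% × 250.0 = 199.2 t
Sums-versus-targets review using the reported weights, versus the basis set out (sum by sum, the targets are met once rounding is allowed for):
  Al2O3: 39.45·0.6527 + 144.8·0.003000 + 80.76·0.1949 = 41.92 t (target 41.92 t)
  Na2O: 80.76·0.1093 = 8.827 t (target 8.828 t)
  SiO2: 144.8·0.9951 + 80.76·0.6829 = 199.2 t (target 199.2 t)
Mass balance on the glass: the batch minus its LOI: 250.0 t (summing oxide targets gives 250.0 t; versus the stated basis of 250.0 t — rounding explains the deltas).
Batch grand total — Σ batch = 265.0 t; loss to ignition Σ batch·LOI = 15.02 t; yield: glass divided by total = 94.33%.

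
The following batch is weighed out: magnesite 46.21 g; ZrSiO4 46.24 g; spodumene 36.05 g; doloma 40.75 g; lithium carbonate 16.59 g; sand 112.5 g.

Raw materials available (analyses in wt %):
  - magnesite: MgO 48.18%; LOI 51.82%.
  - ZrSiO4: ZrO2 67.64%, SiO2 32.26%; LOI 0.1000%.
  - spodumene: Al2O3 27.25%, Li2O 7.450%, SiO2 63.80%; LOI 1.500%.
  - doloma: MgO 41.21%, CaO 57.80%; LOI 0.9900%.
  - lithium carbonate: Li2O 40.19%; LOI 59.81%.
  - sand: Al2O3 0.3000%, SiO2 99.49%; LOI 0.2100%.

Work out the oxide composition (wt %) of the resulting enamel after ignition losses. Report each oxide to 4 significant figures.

Glass mass = 263.2 g (batch 298.3 − LOI 35.10).
Composition: MgO 14.84%, Al2O3 3.860%, ZrO2 11.88%, Li2O 3.553%, CaO 8.947%, SiO2 56.92%

In-progress results are shown, with 4-significant-digit rounding, at each printed step — all internal work runs at full precision in all steps; every reported value is rounded just once. Derived quantities are carried using the weight values for 263.2 g of glass in exact precision (ignition loss, the six compositions, net glass mass, the yield, totals) precisely as stated by question or answer.
Delivered oxide masses:
  MgO: 46.21·0.4818 + 40.75·0.4121 = 39.06 g
  Al2O3: 36.05·0.2725 + 112.5·0.003000 = 10.16 g
  ZrO2: 46.24·0.6764 = 31.28 g
  Li2O: 36.05·0.07450 + 16.59·0.4019 = 9.353 g
  CaO: 40.75·0.5780 = 23.55 g
  SiO2: 46.24·0.3226 + 36.05·0.6380 + 112.5·0.9949 = 149.8 g
LOI: 46.21·0.5182 + 46.24·0.001000 + 36.05·0.01500 + 40.75·0.009900 + 16.59·0.5981 + 112.5·0.002100 = 35.10 g
Net of LOI, the glass mass = 298.3 − 35.10 = 263.2 g (the oxide masses sum to this)
each wt % is 100 × oxide ÷ glass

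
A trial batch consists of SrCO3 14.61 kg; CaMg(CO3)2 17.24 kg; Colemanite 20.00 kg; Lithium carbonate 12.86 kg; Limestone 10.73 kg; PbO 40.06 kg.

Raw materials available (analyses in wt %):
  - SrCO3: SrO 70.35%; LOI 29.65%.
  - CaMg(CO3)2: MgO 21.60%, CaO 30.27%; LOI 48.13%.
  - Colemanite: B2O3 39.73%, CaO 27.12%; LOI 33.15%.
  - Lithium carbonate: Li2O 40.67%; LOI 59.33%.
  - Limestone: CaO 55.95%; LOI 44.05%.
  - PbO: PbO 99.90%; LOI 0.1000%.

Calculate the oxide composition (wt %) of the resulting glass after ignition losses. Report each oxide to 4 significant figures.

Glass mass = 83.84 kg (batch 115.5 − LOI 31.66).
Composition: MgO 4.441%, B2O3 9.477%, CaO 19.85%, Li2O 6.238%, PbO 47.73%, SrO 12.26%

Intermediates are shown rounded off to 4 significant digits across the worked steps — all arithmetic keeps exact precision at every stage. A single rounding finalizes every reported value; all derived quantities are recomputed starting from the weights at 83.84 kg of glass at full float precision (net glass mass, the totals, the yield, LOI, six oxide percentages), exactly as shown in either problem or answer.
What the batch supplies per oxide:
  MgO: 17.24·0.2160 = 3.724 kg
  B2O3: 20.00·0.3973 = 7.946 kg
  CaO: 17.24·0.3027 + 20.00·0.2712 + 10.73·0.5595 = 16.65 kg
  Li2O: 12.86·0.4067 = 5.230 kg
  PbO: 40.06·0.9990 = 40.02 kg
  SrO: 14.61·0.7035 = 10.28 kg
LOI: 14.61·0.2965 + 17.24·0.4813 + 20.00·0.3315 + 12.86·0.5933 + 10.73·0.4405 + 40.06·0.001000 = 31.66 kg
batch − LOI leaves glass = 115.5 − 31.66 = 83.84 kg (matching Σ of the oxides)
oxide / glass × 100 gives the wt %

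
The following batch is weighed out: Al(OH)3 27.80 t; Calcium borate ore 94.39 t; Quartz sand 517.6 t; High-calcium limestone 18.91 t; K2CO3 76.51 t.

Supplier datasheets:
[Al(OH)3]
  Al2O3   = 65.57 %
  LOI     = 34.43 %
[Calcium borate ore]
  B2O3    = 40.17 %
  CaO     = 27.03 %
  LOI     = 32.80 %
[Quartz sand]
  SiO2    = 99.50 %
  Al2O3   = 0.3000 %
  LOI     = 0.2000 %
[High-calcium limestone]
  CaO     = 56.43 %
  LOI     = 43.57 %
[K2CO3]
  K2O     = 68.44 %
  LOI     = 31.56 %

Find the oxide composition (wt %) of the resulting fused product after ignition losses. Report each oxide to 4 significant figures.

Glass mass = 661.3 t (batch 735.2 − LOI 73.95).
Composition: SiO2 77.88%, Al2O3 2.991%, B2O3 5.734%, CaO 5.472%, K2O 7.919%

Mid-chain values are shown (rounded to four significant figures) on the page — each numeric step holds full float precision at every stage — exactly one rounding goes into every reported result. The derived quantities are rebuilt at full precision (net glass mass, the totals, LOI, the yield, five oxide percentages) from the weighed amounts on 661.3 t of glass exactly as shown in either problem or answer.
Mass of each oxide from the mix:
  SiO2: 517.6·0.9950 = 515.0 t
  Al2O3: 27.80·0.6557 + 517.6·0.003000 = 19.78 t
  B2O3: 94.39·0.4017 = 37.92 t
  CaO: 94.39·0.2703 + 18.91·0.5643 = 36.18 t
  K2O: 76.51·0.6844 = 52.36 t
LOI: 27.80·0.3443 + 94.39·0.3280 + 517.6·0.002000 + 18.91·0.4357 + 76.51·0.3156 = 73.95 t
Glass mass = batch − LOI = 735.2 − 73.95 = 661.3 t (= Σ oxide masses)
wt % = oxide mass / glass mass × 100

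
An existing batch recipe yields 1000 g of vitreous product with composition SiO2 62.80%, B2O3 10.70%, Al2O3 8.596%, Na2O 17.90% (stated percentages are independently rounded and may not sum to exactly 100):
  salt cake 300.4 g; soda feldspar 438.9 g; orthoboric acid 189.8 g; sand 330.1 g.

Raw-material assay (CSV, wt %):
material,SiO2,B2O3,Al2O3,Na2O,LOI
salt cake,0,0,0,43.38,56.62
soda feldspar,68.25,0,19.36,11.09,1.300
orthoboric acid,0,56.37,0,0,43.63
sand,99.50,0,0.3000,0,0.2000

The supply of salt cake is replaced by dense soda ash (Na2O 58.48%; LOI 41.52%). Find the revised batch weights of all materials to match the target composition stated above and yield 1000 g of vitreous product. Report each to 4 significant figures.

All internal work runs at exact precision at every stage; in-progress results are printed rounded to 4 significant figures between the steps. Each reported number takes a single rounding — the derived quantities (the yield, glass mass, four oxide percentages, totals, LOI) are computed in exact precision from the weighed amounts per 1000 g of glass precisely as stated by the question or the answer.
Oxide-by-oxide targets in 1000 g vitreous product:
  SiO2: 62.80% × 1000 = 628.0 g
  B2O3: 10.70% × 1000 = 107.0 g
  Al2O3: 8.596% × 1000 = 85.96 g
  Na2O: 17.90% × 1000 = 179.0 g
A balance pass over the oxides, from the weights as reported, relative to the basis at hand (target by target, the sums agree within answer rounding):
  SiO2: 438.9·0.6825 + 330.1·0.9950 = 628.0 g (target 628.0 g)
  B2O3: 189.8·0.5637 = 107.0 g (target 107.0 g)
  Al2O3: 438.9·0.1936 + 330.1·0.003000 = 85.96 g (target 85.96 g)
  Na2O: 222.9·0.5848 + 438.9·0.1109 = 179.0 g (target 179.0 g)
Glass-mass closure: net batch after ignition = 1000 g (the targets, summed, come to 1000 g; versus the stated basis of 1000 g — deltas are rounding alone).
Whole-batch sum: Σ batch = 1182 g; Σ batch·LOI gives LOI loss = 181.7 g; as yield: glass ÷ batch → 84.62%.

Revised batch per 1000 g vitreous product:
  dense soda ash: 222.9 g
  soda feldspar: 438.9 g
  orthoboric acid: 189.8 g
  sand: 330.1 g
Total batch = 1182 g; LOI loss = 181.7 g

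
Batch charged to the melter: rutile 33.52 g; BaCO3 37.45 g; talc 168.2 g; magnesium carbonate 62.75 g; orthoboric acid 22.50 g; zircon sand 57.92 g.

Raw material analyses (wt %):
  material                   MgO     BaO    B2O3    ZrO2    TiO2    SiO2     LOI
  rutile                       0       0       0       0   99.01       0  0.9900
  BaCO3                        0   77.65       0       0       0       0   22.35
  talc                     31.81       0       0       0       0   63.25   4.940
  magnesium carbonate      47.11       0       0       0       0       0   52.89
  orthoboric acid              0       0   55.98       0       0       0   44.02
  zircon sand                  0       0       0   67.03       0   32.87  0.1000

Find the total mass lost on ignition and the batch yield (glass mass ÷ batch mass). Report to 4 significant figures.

LOI loss = 60.16 g; glass = 322.2 g; yield = 84.26%

The whole derivation maintains full float precision at every stage. In-progress results are displayed rounded to four significant figures at each printed step. A single rounding completes every reported value. The derived quantities, including LOI, glass mass, the yield, totals, the six compositions, are rebuilt using the weight values per 322.2 g of glass in full precision as they appear in the problem or answer text.
Ignition loss by material:
  rutile: 33.52 × 0.009900 = 0.3318 g
  BaCO3: 37.45 × 0.2235 = 8.370 g
  talc: 168.2 × 0.04940 = 8.309 g
  magnesium carbonate: 62.75 × 0.5289 = 33.19 g
  orthoboric acid: 22.50 × 0.4402 = 9.904 g
  zircon sand: 57.92 × 0.001000 = 0.05792 g
Total LOI = 60.16 g
Glass = batch − LOI = 382.3 − 60.16 = 322.2 g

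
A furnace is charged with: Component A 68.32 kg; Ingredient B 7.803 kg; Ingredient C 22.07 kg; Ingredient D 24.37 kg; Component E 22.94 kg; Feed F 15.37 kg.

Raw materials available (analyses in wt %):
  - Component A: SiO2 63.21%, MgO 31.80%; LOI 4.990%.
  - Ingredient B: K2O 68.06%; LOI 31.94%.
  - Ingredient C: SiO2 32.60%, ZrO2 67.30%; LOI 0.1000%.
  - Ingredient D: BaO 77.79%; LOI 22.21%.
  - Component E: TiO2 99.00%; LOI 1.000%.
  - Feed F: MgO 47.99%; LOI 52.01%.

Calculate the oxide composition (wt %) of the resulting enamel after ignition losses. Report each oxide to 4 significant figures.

All arithmetic runs at full precision in every operation; the intermediate values are displayed, rounded to four significant figures, between the steps — every reported number sees exactly one rounding. All derived quantities, including six oxide percentages, the yield, LOI, the totals, glass mass, are recomputed from the batch weights for 141.3 kg of glass in exact precision exactly as printed in the problem or the answer.
What the batch supplies per oxide:
  SiO2: 68.32·0.6321 + 22.07·0.3260 = 50.38 kg
  BaO: 24.37·0.7779 = 18.96 kg
  ZrO2: 22.07·0.6730 = 14.85 kg
  K2O: 7.803·0.6806 = 5.311 kg
  TiO2: 22.94·0.9900 = 22.71 kg
  MgO: 68.32·0.3180 + 15.37·0.4799 = 29.10 kg
LOI: 68.32·0.04990 + 7.803·0.3194 + 22.07·0.001000 + 24.37·0.2221 + 22.94·0.01000 + 15.37·0.5201 = 19.56 kg
Resulting glass, batch − LOI: 160.9 − 19.56 = 141.3 kg (the oxide masses sum to this)
each oxide over glass, ×100, is wt %

Glass mass = 141.3 kg (batch 160.9 − LOI 19.56).
Composition: SiO2 35.65%, BaO 13.42%, ZrO2 10.51%, K2O 3.758%, TiO2 16.07%, MgO 20.59%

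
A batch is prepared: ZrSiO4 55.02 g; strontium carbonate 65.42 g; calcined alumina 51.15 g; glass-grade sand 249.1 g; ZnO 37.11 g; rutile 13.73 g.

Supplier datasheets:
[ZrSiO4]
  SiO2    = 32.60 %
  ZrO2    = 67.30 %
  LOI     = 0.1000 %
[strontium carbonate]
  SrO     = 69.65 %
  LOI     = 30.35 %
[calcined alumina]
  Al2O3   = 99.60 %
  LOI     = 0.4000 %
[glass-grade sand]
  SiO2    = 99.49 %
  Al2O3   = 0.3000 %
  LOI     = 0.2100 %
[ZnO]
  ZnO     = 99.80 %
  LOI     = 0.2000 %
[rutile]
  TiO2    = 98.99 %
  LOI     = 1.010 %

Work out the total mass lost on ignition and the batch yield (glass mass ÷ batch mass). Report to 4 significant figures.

LOI loss = 20.85 g; glass = 450.7 g; yield = 95.58%

The intermediate values are shown, rounded to four significant figures, at each printed step; all internal work runs at full precision at all times — every reported value receives exactly one rounding — all derived quantities (totals, net glass mass, ignition loss, the six compositions, yield) are recomputed using the weight values at 450.7 g of glass at full float precision, precisely as stated by the problem or answer text.
Per-material ignition loss:
  ZrSiO4: 55.02 × 0.001000 = 0.05502 g
  strontium carbonate: 65.42 × 0.3035 = 19.85 g
  calcined alumina: 51.15 × 0.004000 = 0.2046 g
  glass-grade sand: 249.1 × 0.002100 = 0.5231 g
  ZnO: 37.11 × 0.002000 = 0.07422 g
  rutile: 13.73 × 0.01010 = 0.1387 g
Total LOI = 20.85 g
Glass = batch − LOI = 471.5 − 20.85 = 450.7 g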